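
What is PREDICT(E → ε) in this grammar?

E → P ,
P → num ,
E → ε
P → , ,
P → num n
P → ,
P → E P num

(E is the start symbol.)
PREDICT(E → ε) = (FIRST(RHS) \ {ε}) ∪ (FOLLOW(E) if ε ∈ FIRST(RHS), i.e. RHS ⇒* ε)
The right-hand side is ε (FIRST(ε) = { ε }), so the predict set is FOLLOW(E) = { $, ',', 'num' }
PREDICT(E → ε) = { $, ',', 'num' }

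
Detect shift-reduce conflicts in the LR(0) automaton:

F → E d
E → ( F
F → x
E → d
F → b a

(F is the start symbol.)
No shift-reduce conflicts

A shift-reduce conflict occurs when an LR(0) state has both:
  - a complete (reduce) item [A → α .] (dot at the end), and
  - a shift item [B → β . c γ] (dot before a terminal).

Augment with F' → F and build the canonical LR(0) collection (I0 = CLOSURE({[F' → . F]}), then GOTO on every symbol after a dot until no new states appear). It has 10 states:
  I0: { [E → . ( F], [E → . d], [F → . E d], [F → . b a], [F → . x], [F' → . F] }  — shift
  I1: { [E → ( . F], [E → . ( F], [E → . d], [F → . E d], [F → . b a], [F → . x] }  — shift
  I2: { [F → E . d] }  — shift
  I3: { [F' → F .] }  — accept
  I4: { [F → b . a] }  — shift
  I5: { [E → d .] }  — reduce
  I6: { [F → x .] }  — reduce
  I7: { [F → b a .] }  — reduce
  I8: { [F → E d .] }  — reduce
  I9: { [E → ( F .] }  — reduce

No state contains both a complete item and a shift item.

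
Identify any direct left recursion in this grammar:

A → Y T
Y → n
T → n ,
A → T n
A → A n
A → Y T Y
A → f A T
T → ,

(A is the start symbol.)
Yes, A is left-recursive

Direct left recursion occurs when N → N α for some non-terminal N (the right-hand side begins with the left-hand side itself).

A → Y T: starts with Y
Y → n: starts with n
T → n ,: starts with n
A → T n: starts with T
A → A n: LEFT RECURSIVE (starts with A)
A → Y T Y: starts with Y
A → f A T: starts with f
T → ,: starts with ','

The grammar has direct left recursion on: A.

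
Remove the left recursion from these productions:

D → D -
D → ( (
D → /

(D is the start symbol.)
D is directly left-recursive. The standard transformation for
  A → A α₁ | ... | A α_m | β₁ | ... | β_n
is
  A  → β₁ A' | ... | β_n A'
  A' → α₁ A' | ... | α_m A' | ε

D → ( ( becomes D → ( ( D'
D → / becomes D → / D'
D → D - becomes D' → - D'
Add D' → ε

Resulting grammar:
D → ( ( D'
D → / D'
D' → - D'
D' → ε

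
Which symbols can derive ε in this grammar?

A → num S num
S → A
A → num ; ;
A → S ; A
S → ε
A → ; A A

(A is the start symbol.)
A non-terminal is nullable if it can derive ε (the empty string): either it has an ε-production, or it has a production whose right-hand side consists entirely of nullable non-terminals.

ε-productions: S → ε
So S is immediately nullable.
No further non-terminal can be added: every production for the remaining non-terminals contains a terminal or a non-nullable non-terminal.
Nullable = { 'S' }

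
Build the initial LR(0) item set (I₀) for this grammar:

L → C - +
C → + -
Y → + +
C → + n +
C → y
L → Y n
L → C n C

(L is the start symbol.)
{ [C → . + -], [C → . + n +], [C → . y], [L → . C - +], [L → . C n C], [L → . Y n], [L' → . L], [Y → . + +] }

First, augment the grammar with L' → L
I₀ = CLOSURE({ [L' → . L] }):
  [L' → . L] has the dot before L: add [L → . C - +], [L → . Y n], [L → . C n C]
  [L → . C - +] has the dot before C: add [C → . + -], [C → . + n +], [C → . y]
  [L → . Y n] has the dot before Y: add [Y → . + +]
No further items can be added.

I₀ = { [C → . + -], [C → . + n +], [C → . y], [L → . C - +], [L → . C n C], [L → . Y n], [L' → . L], [Y → . + +] }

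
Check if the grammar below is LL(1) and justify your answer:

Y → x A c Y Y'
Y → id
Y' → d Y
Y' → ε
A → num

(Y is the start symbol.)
No. Predict set conflict for Y': { 'd' }

A grammar is LL(1) if for each non-terminal N with multiple productions, the predict sets of those productions are pairwise disjoint, where PREDICT(N → α) = (FIRST(α) \ {ε}) ∪ (FOLLOW(N) if α ⇒* ε).

Relevant sets:
  FOLLOW(Y') = { $, 'd' }

For Y:
  PREDICT(Y → x A c Y Y') = { 'x' }
  PREDICT(Y → id) = { 'id' }
For Y':
  PREDICT(Y' → d Y) = { 'd' }
  PREDICT(Y' → ε) = { $, 'd' }
A has a single production, so nothing to check there.

Conflict found: Predict set conflict for Y': { 'd' }
The grammar is NOT LL(1).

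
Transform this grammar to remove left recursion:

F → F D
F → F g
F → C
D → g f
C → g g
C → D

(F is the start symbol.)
F is directly left-recursive. The standard transformation for
  A → A α₁ | ... | A α_m | β₁ | ... | β_n
is
  A  → β₁ A' | ... | β_n A'
  A' → α₁ A' | ... | α_m A' | ε

F → C becomes F → C F'
F → F D becomes F' → D F'
F → F g becomes F' → g F'
Add F' → ε

Productions for other non-terminals are unchanged:
  D → g f
  C → g g
  C → D

Resulting grammar:
F → C F'
F' → D F'
F' → g F'
F' → ε
D → g f
C → g g
C → D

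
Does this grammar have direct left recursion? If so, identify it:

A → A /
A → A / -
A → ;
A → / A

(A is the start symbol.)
Direct left recursion occurs when N → N α for some non-terminal N (the right-hand side begins with the left-hand side itself).

A → A /: LEFT RECURSIVE (starts with A)
A → A / -: LEFT RECURSIVE (starts with A)
A → ;: starts with ';'
A → / A: starts with '/'

The grammar has direct left recursion on: A.

Answer: Yes, A is left-recursive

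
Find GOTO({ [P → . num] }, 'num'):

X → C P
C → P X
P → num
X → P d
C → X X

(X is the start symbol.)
GOTO(I, 'num') = CLOSURE({ [A → αX.β] : [A → α.Xβ] ∈ I, X = 'num' })

Items with dot before 'num', with the dot advanced:
  [P → . num] → [P → num .]
Closure adds nothing (no advanced item has the dot before a non-terminal).

GOTO = { [P → num .] }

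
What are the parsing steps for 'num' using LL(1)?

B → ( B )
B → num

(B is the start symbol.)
LL(1) parsing maintains a stack (initially the start symbol over $) and the input. At each step: if the stack top is a terminal, match it against the current input token; if it is a non-terminal N, replace it with the RHS of M[N, lookahead] (the unique production whose predict set contains the lookahead).

Stack is shown with the top on the left.

Stack  Input  Action
--------------------
B $    num $  output B → num
num $  num $  match 'num'
$      $      accept

The string is accepted.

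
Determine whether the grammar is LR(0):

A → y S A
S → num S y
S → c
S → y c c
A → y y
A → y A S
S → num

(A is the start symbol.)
A grammar is LR(0) if no state in the canonical LR(0) collection has:
  - both a shift item (dot before a terminal) and a complete item (shift-reduce conflict), or
  - two or more complete items (reduce-reduce conflict; the accept item [A' → A .] counts as a complete item here).

Augment with A' → A and build the canonical LR(0) collection (I0 = CLOSURE({[A' → . A]}), then GOTO on every symbol after a dot until no new states appear). It has 16 states:
  I0: { [A → . y A S], [A → . y S A], [A → . y y], [A' → . A] }  — shift
  I1: { [A' → A .] }  — accept
  I2: { [A → . y A S], [A → . y S A], [A → . y y], [A → y . A S], [A → y . S A], [A → y . y], [S → . c], [S → . num S y], [S → . num], [S → . y c c] }  — shift
  I3: { [A → y A . S], [S → . c], [S → . num S y], [S → . num], [S → . y c c] }  — shift
  I4: { [A → . y A S], [A → . y S A], [A → . y y], [A → y S . A] }  — shift
  I5: { [S → c .] }  — reduce
  I6: { [S → . c], [S → . num S y], [S → . num], [S → . y c c], [S → num . S y], [S → num .] }  — shift, reduce
  I7: { [A → . y A S], [A → . y S A], [A → . y y], [A → y . A S], [A → y . S A], [A → y . y], [A → y y .], [S → . c], [S → . num S y], [S → . num], [S → . y c c], [S → y . c c] }  — shift, reduce
  I8: { [S → c .], [S → y c . c] }  — shift, reduce
  I9: { [S → y c c .] }  — reduce
  I10: { [S → num S . y] }  — shift
  I11: { [S → y . c c] }  — shift
  I12: { [S → y c . c] }  — shift
  I13: { [S → num S y .] }  — reduce
  I14: { [A → y S A .] }  — reduce
  I15: { [A → y A S .] }  — reduce

Conflict in state I6:
  Shift-reduce conflict between [S → num .] and [S → . c]
So the grammar is NOT LR(0).

Answer: No. Shift-reduce conflict between [S → num .] and [S → . c]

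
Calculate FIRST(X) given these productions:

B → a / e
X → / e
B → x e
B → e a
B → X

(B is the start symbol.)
{ '/' }

From X → / e:
  - '/' is a terminal: add '/' and stop

Collecting: FIRST(X) = { '/' }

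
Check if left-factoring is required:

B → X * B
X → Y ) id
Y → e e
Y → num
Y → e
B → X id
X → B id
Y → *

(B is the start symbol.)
Yes, B has productions with common prefix 'X'; Y has productions with common prefix 'e'

Left-factoring is needed when two productions for the same non-terminal
share a common prefix on the right-hand side.

Productions for B:
  B → X * B
  B → X id
Productions for X:
  X → Y ) id
  X → B id
Productions for Y:
  Y → e e
  Y → num
  Y → e
  Y → *

Found common prefix 'X' in productions for B
Found common prefix 'e' in productions for Y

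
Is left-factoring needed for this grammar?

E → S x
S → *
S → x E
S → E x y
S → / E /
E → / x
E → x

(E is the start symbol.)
Left-factoring is needed when two productions for the same non-terminal
share a common prefix on the right-hand side.

Productions for E:
  E → S x
  E → / x
  E → x
Productions for S:
  S → *
  S → x E
  S → E x y
  S → / E /

No common prefixes found.

Answer: No, left-factoring is not needed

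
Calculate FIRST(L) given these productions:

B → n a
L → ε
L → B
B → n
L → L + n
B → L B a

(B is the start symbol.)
To compute FIRST(L), examine every production with L on the left-hand side, reading each right-hand side left to right until a non-nullable symbol is reached.

FIRST sets of the other non-terminals involved (by the same procedure, iterated to a fixed point):
  FIRST(B) = { '+', 'n' }

From L → ε:
  - ε-production, so ε ∈ FIRST(L)
From L → B:
  - B is a non-terminal: add FIRST(B) \ {ε} = { '+', 'n' }
    B is not nullable, so stop
From L → L + n:
  - L is the symbol being defined: contributes nothing new
    L is nullable, so continue to the next symbol
  - '+' is a terminal: add '+' and stop

Collecting: FIRST(L) = { '+', 'n', ε }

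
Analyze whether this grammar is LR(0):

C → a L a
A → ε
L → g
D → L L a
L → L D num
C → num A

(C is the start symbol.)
Yes, the grammar is LR(0)

Augment with C' → C and build the canonical LR(0) collection (I0 = CLOSURE({[C' → . C]}), then GOTO on every symbol after a dot until no new states appear). It has 13 states:
  I0: { [C → . a L a], [C → . num A], [C' → . C] }  — shift
  I1: { [C' → C .] }  — accept
  I2: { [C → a . L a], [L → . L D num], [L → . g] }  — shift
  I3: { [A → .], [C → num . A] }  — reduce
  I4: { [C → num A .] }  — reduce
  I5: { [C → a L . a], [D → . L L a], [L → . L D num], [L → . g], [L → L . D num] }  — shift
  I6: { [L → g .] }  — reduce
  I7: { [L → L D . num] }  — shift
  I8: { [D → . L L a], [D → L . L a], [L → . L D num], [L → . g], [L → L . D num] }  — shift
  I9: { [C → a L a .] }  — reduce
  I10: { [D → . L L a], [D → L . L a], [D → L L . a], [L → . L D num], [L → . g], [L → L . D num] }  — shift
  I11: { [D → L L a .] }  — reduce
  I12: { [L → L D num .] }  — reduce

Every state is either a pure shift/goto state or contains exactly one complete item and nothing to shift — no conflicts. The grammar is LR(0).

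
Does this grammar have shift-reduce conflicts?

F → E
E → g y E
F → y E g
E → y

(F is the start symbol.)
Yes — I4: [E → y .] vs [E → . g y E]

A shift-reduce conflict occurs when an LR(0) state has both:
  - a complete (reduce) item [A → α .] (dot at the end), and
  - a shift item [B → β . c γ] (dot before a terminal).

Augment with F' → F and build the canonical LR(0) collection (I0 = CLOSURE({[F' → . F]}), then GOTO on every symbol after a dot until no new states appear). It has 10 states:
  I0: { [E → . g y E], [E → . y], [F → . E], [F → . y E g], [F' → . F] }  — shift
  I1: { [F → E .] }  — reduce
  I2: { [F' → F .] }  — accept
  I3: { [E → g . y E] }  — shift
  I4: { [E → . g y E], [E → . y], [E → y .], [F → y . E g] }  — shift, reduce
  I5: { [F → y E . g] }  — shift
  I6: { [E → y .] }  — reduce
  I7: { [F → y E g .] }  — reduce
  I8: { [E → . g y E], [E → . y], [E → g y . E] }  — shift
  I9: { [E → g y E .] }  — reduce

I4 contains reduce item [E → y .] and shift items [E → . g y E], [E → . y] — shift-reduce conflict.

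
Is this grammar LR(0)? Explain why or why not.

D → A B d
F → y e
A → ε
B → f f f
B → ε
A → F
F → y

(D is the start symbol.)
No. Shift-reduce conflict between [A → .] and [F → . y]

A grammar is LR(0) if no state in the canonical LR(0) collection has:
  - both a shift item (dot before a terminal) and a complete item (shift-reduce conflict), or
  - two or more complete items (reduce-reduce conflict; the accept item [D' → D .] counts as a complete item here).

Augment with D' → D and build the canonical LR(0) collection (I0 = CLOSURE({[D' → . D]}), then GOTO on every symbol after a dot until no new states appear). It has 11 states:
  I0: { [A → . F], [A → .], [D → . A B d], [D' → . D], [F → . y e], [F → . y] }  — shift, reduce
  I1: { [B → . f f f], [B → .], [D → A . B d] }  — shift, reduce
  I2: { [D' → D .] }  — accept
  I3: { [A → F .] }  — reduce
  I4: { [F → y . e], [F → y .] }  — shift, reduce
  I5: { [F → y e .] }  — reduce
  I6: { [D → A B . d] }  — shift
  I7: { [B → f . f f] }  — shift
  I8: { [B → f f . f] }  — shift
  I9: { [B → f f f .] }  — reduce
  I10: { [D → A B d .] }  — reduce

Conflict in state I0:
  Shift-reduce conflict between [A → .] and [F → . y]
So the grammar is NOT LR(0).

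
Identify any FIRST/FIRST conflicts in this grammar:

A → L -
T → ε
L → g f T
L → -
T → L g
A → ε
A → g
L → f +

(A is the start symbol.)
FIRST sets of the non-terminals at (or reachable through a nullable prefix from) the front of some alternative:
  FIRST(L) = { '-', 'f', 'g' }

Productions for A:
  A → L -: FIRST = { '-', 'f', 'g' }
  A → ε: FIRST = { ε }
  A → g: FIRST = { 'g' }
Productions for T:
  T → ε: FIRST = { ε }
  T → L g: FIRST = { '-', 'f', 'g' }
Productions for L:
  L → g f T: FIRST = { 'g' }
  L → -: FIRST = { '-' }
  L → f +: FIRST = { 'f' }

Conflict for A: A → L - and A → g
  Overlap: { 'g' }

Answer: Yes. A → L '-' / A → g on { 'g' }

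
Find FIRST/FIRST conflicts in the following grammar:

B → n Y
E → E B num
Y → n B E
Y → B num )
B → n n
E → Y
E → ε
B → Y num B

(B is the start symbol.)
A FIRST/FIRST conflict occurs when two productions N → α and N → β for the same non-terminal have FIRST(α) ∩ FIRST(β) ≠ ∅ (with ε ∈ FIRST of a nullable right-hand side, so two nullable alternatives also conflict).

FIRST sets of the non-terminals at (or reachable through a nullable prefix from) the front of some alternative:
  FIRST(Y) = { 'n' }
  FIRST(E) = { 'n', ε }
  FIRST(B) = { 'n' }

Productions for B:
  B → n Y: FIRST = { 'n' }
  B → n n: FIRST = { 'n' }
  B → Y num B: FIRST = { 'n' }
Productions for E:
  E → E B num: FIRST = { 'n' }
  E → Y: FIRST = { 'n' }
  E → ε: FIRST = { ε }
Productions for Y:
  Y → n B E: FIRST = { 'n' }
  Y → B num ): FIRST = { 'n' }

Conflict for B: B → n Y and B → n n
  Overlap: { 'n' }
Conflict for B: B → n Y and B → Y num B
  Overlap: { 'n' }
Conflict for B: B → n n and B → Y num B
  Overlap: { 'n' }
Conflict for E: E → E B num and E → Y
  Overlap: { 'n' }
Conflict for Y: Y → n B E and Y → B num )
  Overlap: { 'n' }

Answer: Yes. B → n Y / B → n n on { 'n' }; B → n Y / B → Y num B on { 'n' }; B → n n / B → Y num B on { 'n' }; E → E B num / E → Y on { 'n' }; Y → n B E / Y → B num ')' on { 'n' }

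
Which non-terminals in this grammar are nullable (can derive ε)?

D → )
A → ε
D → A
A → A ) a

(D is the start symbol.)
ε-productions: A → ε
So A is immediately nullable.
D → A: every symbol on the right is nullable, so D is nullable too.
Every non-terminal is now nullable.
Nullable = { 'A', 'D' }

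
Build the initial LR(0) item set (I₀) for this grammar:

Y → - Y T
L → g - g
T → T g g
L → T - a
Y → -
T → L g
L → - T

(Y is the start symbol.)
First, augment the grammar with Y' → Y
I₀ = CLOSURE({ [Y' → . Y] }):
  [Y' → . Y] has the dot before Y: add [Y → . - Y T], [Y → . -]
No further items can be added.

I₀ = { [Y → . - Y T], [Y → . -], [Y' → . Y] }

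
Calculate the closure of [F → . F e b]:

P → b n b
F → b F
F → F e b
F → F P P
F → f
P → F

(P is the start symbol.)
To compute CLOSURE, for each item [A → α.Bβ] where B is a non-terminal, add [B → .γ] for all productions B → γ; repeat for the newly added items until nothing changes.

Start with: [F → . F e b]
  [F → . F e b] has the dot before F: add [F → . b F], [F → . F P P], [F → . f]
No further items can be added.

CLOSURE = { [F → . F P P], [F → . F e b], [F → . b F], [F → . f] }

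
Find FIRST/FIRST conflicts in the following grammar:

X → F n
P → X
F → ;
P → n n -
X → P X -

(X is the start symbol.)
Yes. X → F n / X → P X '-' on { ';' }; P → X / P → n n '-' on { 'n' }

A FIRST/FIRST conflict occurs when two productions N → α and N → β for the same non-terminal have FIRST(α) ∩ FIRST(β) ≠ ∅ (with ε ∈ FIRST of a nullable right-hand side, so two nullable alternatives also conflict).

FIRST sets of the non-terminals at (or reachable through a nullable prefix from) the front of some alternative:
  FIRST(F) = { ';' }
  FIRST(P) = { ';', 'n' }
  FIRST(X) = { ';', 'n' }

Productions for X:
  X → F n: FIRST = { ';' }
  X → P X -: FIRST = { ';', 'n' }
Productions for P:
  P → X: FIRST = { ';', 'n' }
  P → n n -: FIRST = { 'n' }
F has only one production, so no FIRST/FIRST conflict is possible there.

Conflict for X: X → F n and X → P X -
  Overlap: { ';' }
Conflict for P: P → X and P → n n -
  Overlap: { 'n' }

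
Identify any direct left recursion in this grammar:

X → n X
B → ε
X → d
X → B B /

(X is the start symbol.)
Direct left recursion occurs when N → N α for some non-terminal N (the right-hand side begins with the left-hand side itself).

X → n X: starts with n
B → ε: starts with ε
X → d: starts with d
X → B B /: starts with B

No direct left recursion found.

Answer: No direct left recursion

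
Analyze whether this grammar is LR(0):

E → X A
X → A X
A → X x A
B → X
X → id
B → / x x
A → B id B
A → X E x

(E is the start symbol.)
No. Shift-reduce conflict between [B → X .] and [A → X . x A]

A grammar is LR(0) if no state in the canonical LR(0) collection has:
  - both a shift item (dot before a terminal) and a complete item (shift-reduce conflict), or
  - two or more complete items (reduce-reduce conflict; the accept item [E' → E .] counts as a complete item here).

Augment with E' → E and build the canonical LR(0) collection (I0 = CLOSURE({[E' → . E]}), then GOTO on every symbol after a dot until no new states appear). It has 18 states:
  I0: { [A → . B id B], [A → . X E x], [A → . X x A], [B → . / x x], [B → . X], [E → . X A], [E' → . E], [X → . A X], [X → . id] }  — shift
  I1: { [B → / . x x] }  — shift
  I2: { [A → . B id B], [A → . X E x], [A → . X x A], [B → . / x x], [B → . X], [X → . A X], [X → . id], [X → A . X] }  — shift
  I3: { [A → B . id B] }  — shift
  I4: { [E' → E .] }  — accept
  I5: { [A → . B id B], [A → . X E x], [A → . X x A], [A → X . E x], [A → X . x A], [B → . / x x], [B → . X], [B → X .], [E → . X A], [E → X . A], [X → . A X], [X → . id] }  — shift, reduce
  I6: { [X → id .] }  — reduce
  I7: { [A → . B id B], [A → . X E x], [A → . X x A], [B → . / x x], [B → . X], [E → X A .], [X → . A X], [X → . id], [X → A . X] }  — shift, reduce
  I8: { [A → X E . x] }  — shift
  I9: { [A → . B id B], [A → . X E x], [A → . X x A], [A → X x . A], [B → . / x x], [B → . X], [X → . A X], [X → . id] }  — shift
  I10: { [A → . B id B], [A → . X E x], [A → . X x A], [A → X x A .], [B → . / x x], [B → . X], [X → . A X], [X → . id], [X → A . X] }  — shift, reduce
  I11: { [A → . B id B], [A → . X E x], [A → . X x A], [A → X . E x], [A → X . x A], [B → . / x x], [B → . X], [B → X .], [E → . X A], [X → . A X], [X → . id] }  — shift, reduce
  I12: { [A → . B id B], [A → . X E x], [A → . X x A], [A → X . E x], [A → X . x A], [B → . / x x], [B → . X], [B → X .], [E → . X A], [X → . A X], [X → . id], [X → A X .] }  — shift, 2 reduces
  I13: { [A → X E x .] }  — reduce
  I14: { [A → . B id B], [A → . X E x], [A → . X x A], [A → B id . B], [B → . / x x], [B → . X], [X → . A X], [X → . id] }  — shift
  I15: { [A → B . id B], [A → B id B .] }  — shift, reduce
  I16: { [B → / x . x] }  — shift
  I17: { [B → / x x .] }  — reduce

Conflict in state I5:
  Shift-reduce conflict between [B → X .] and [A → X . x A]
So the grammar is NOT LR(0).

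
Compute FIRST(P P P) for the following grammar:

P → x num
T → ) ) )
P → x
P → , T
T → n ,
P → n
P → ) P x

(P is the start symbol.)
{ ')', ',', 'n', 'x' }

FIRST sets of the non-terminals involved (from the grammar, by fixed-point iteration):
  FIRST(P) = { ')', ',', 'n', 'x' }

To compute FIRST(P P P), process the symbols left to right:
Symbol P is a non-terminal. Add FIRST(P) \ {ε} = { ')', ',', 'n', 'x' }
P is not nullable (ε ∉ FIRST(P)), so stop here.
FIRST(P P P) = { ')', ',', 'n', 'x' }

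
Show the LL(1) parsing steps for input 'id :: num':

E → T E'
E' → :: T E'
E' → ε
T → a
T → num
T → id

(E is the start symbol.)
LL(1) parsing maintains a stack (initially the start symbol over $) and the input. At each step: if the stack top is a terminal, match it against the current input token; if it is a non-terminal N, replace it with the RHS of M[N, lookahead] (the unique production whose predict set contains the lookahead).

Stack is shown with the top on the left.

Stack      Input        Action
------------------------------
E $        id :: num $  output E → T E'
T E' $     id :: num $  output T → id
id E' $    id :: num $  match 'id'
E' $       :: num $     output E' → :: T E'
:: T E' $  :: num $     match '::'
T E' $     num $        output T → num
num E' $   num $        match 'num'
E' $       $            output E' → ε
$          $            accept

The string is accepted.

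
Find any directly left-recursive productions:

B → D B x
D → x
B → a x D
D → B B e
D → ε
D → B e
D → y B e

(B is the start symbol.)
No direct left recursion

Direct left recursion occurs when N → N α for some non-terminal N (the right-hand side begins with the left-hand side itself).

B → D B x: starts with D
D → x: starts with x
B → a x D: starts with a
D → B B e: starts with B
D → ε: starts with ε
D → B e: starts with B
D → y B e: starts with y

No direct left recursion found.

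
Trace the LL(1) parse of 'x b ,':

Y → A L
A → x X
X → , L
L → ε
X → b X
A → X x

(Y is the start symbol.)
LL(1) parsing maintains a stack (initially the start symbol over $) and the input. At each step: if the stack top is a terminal, match it against the current input token; if it is a non-terminal N, replace it with the RHS of M[N, lookahead] (the unique production whose predict set contains the lookahead).

Stack is shown with the top on the left.

Stack    Input    Action
------------------------
Y $      x b , $  output Y → A L
A L $    x b , $  output A → x X
x X L $  x b , $  match 'x'
X L $    b , $    output X → b X
b X L $  b , $    match 'b'
X L $    , $      output X → , L
, L L $  , $      match ','
L L $    $        output L → ε
L $      $        output L → ε
$        $        accept

The string is accepted.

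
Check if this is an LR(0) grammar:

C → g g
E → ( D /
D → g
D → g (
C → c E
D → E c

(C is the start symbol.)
Augment with C' → C and build the canonical LR(0) collection (I0 = CLOSURE({[C' → . C]}), then GOTO on every symbol after a dot until no new states appear). It has 13 states:
  I0: { [C → . c E], [C → . g g], [C' → . C] }  — shift
  I1: { [C' → C .] }  — accept
  I2: { [C → c . E], [E → . ( D /] }  — shift
  I3: { [C → g . g] }  — shift
  I4: { [C → g g .] }  — reduce
  I5: { [D → . E c], [D → . g (], [D → . g], [E → ( . D /], [E → . ( D /] }  — shift
  I6: { [C → c E .] }  — reduce
  I7: { [E → ( D . /] }  — shift
  I8: { [D → E . c] }  — shift
  I9: { [D → g . (], [D → g .] }  — shift, reduce
  I10: { [D → g ( .] }  — reduce
  I11: { [D → E c .] }  — reduce
  I12: { [E → ( D / .] }  — reduce

Conflict in state I9:
  Shift-reduce conflict between [D → g .] and [D → g . (]
So the grammar is NOT LR(0).

Answer: No. Shift-reduce conflict between [D → g .] and [D → g . (]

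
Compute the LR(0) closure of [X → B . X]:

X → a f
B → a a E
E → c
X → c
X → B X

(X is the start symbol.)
To compute CLOSURE, for each item [A → α.Bβ] where B is a non-terminal, add [B → .γ] for all productions B → γ; repeat for the newly added items until nothing changes.

Start with: [X → B . X]
  [X → B . X] has the dot before X: add [X → . a f], [X → . c], [X → . B X]
  [X → . B X] has the dot before B: add [B → . a a E]
No further items can be added.

CLOSURE = { [B → . a a E], [X → . B X], [X → . a f], [X → . c], [X → B . X] }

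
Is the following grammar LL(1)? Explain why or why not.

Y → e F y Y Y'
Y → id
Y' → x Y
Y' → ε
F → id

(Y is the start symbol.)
No. Predict set conflict for Y': { 'x' }

Relevant sets:
  FOLLOW(Y') = { $, 'x' }

For Y:
  PREDICT(Y → e F y Y Y') = { 'e' }
  PREDICT(Y → id) = { 'id' }
For Y':
  PREDICT(Y' → x Y) = { 'x' }
  PREDICT(Y' → ε) = { $, 'x' }
F has a single production, so nothing to check there.

Conflict found: Predict set conflict for Y': { 'x' }
The grammar is NOT LL(1).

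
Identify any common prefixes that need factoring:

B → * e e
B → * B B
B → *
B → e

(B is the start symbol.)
Yes, B has productions with common prefix '*'

Left-factoring is needed when two productions for the same non-terminal
share a common prefix on the right-hand side.

Productions for B:
  B → * e e
  B → * B B
  B → *
  B → e

Found common prefix '*' in productions for B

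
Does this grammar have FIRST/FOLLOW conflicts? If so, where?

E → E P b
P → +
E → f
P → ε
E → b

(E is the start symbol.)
Nullable non-terminals: P.

P: nullable alternative(s) P → ε; FOLLOW(P) = { 'b' }
  P → +: FIRST \ {ε} = { '+' } — disjoint from FOLLOW(P)
  P → ε: FIRST \ {ε} = { } — this is the only nullable alternative, skip

E has no nullable alternative, so no FIRST/FOLLOW check is needed there.

No FIRST/FOLLOW conflicts found.

Answer: No FIRST/FOLLOW conflicts.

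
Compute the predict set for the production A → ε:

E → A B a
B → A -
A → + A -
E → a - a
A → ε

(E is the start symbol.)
{ '+', '-' }

PREDICT(A → ε) = (FIRST(RHS) \ {ε}) ∪ (FOLLOW(A) if ε ∈ FIRST(RHS), i.e. RHS ⇒* ε)
The right-hand side is ε (FIRST(ε) = { ε }), so the predict set is FOLLOW(A) = { '+', '-' }
PREDICT(A → ε) = { '+', '-' }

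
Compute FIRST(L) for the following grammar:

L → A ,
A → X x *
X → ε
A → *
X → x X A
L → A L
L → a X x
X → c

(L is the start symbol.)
{ '*', 'a', 'c', 'x' }

To compute FIRST(L), examine every production with L on the left-hand side, reading each right-hand side left to right until a non-nullable symbol is reached.

FIRST sets of the other non-terminals involved (by the same procedure, iterated to a fixed point):
  FIRST(A) = { '*', 'c', 'x' }

From L → A ,:
  - A is a non-terminal: add FIRST(A) \ {ε} = { '*', 'c', 'x' }
    A is not nullable, so stop
From L → A L:
  - A is a non-terminal: add FIRST(A) \ {ε} = { '*', 'c', 'x' }
    A is not nullable, so stop
From L → a X x:
  - a is a terminal: add 'a' and stop

Collecting: FIRST(L) = { '*', 'a', 'c', 'x' }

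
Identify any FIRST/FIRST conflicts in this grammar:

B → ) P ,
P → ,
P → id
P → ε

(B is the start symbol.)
No FIRST/FIRST conflicts.

Productions for P:
  P → ,: FIRST = { ',' }
  P → id: FIRST = { 'id' }
  P → ε: FIRST = { ε }
B has only one production, so no FIRST/FIRST conflict is possible there.

All alternatives of each non-terminal have pairwise disjoint FIRST sets.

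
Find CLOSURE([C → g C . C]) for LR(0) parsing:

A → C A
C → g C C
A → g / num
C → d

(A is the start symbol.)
Start with: [C → g C . C]
  [C → g C . C] has the dot before C: add [C → . g C C], [C → . d]
No further items can be added.

CLOSURE = { [C → . d], [C → . g C C], [C → g C . C] }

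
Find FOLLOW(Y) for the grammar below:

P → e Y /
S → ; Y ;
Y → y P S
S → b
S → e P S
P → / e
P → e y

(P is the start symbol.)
In P → e Y /: Y is followed by '/', add FIRST('/') \ {ε} = { '/' }
In S → ; Y ;: Y is followed by ';', add FIRST(';') \ {ε} = { ';' }

Taking the union: FOLLOW(Y) = { '/', ';' }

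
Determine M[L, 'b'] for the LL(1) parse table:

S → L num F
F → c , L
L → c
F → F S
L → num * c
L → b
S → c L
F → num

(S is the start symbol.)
L → b

To find M[L, 'b'], we find productions for L where 'b' is in the predict set (PREDICT(N → α) = (FIRST(α) \ {ε}) ∪ (FOLLOW(N) if α ⇒* ε)).

L → c: PREDICT = { 'c' }
L → num * c: PREDICT = { 'num' }
L → b: PREDICT = { 'b' }
  'b' is in predict set, so this production goes in M[L, 'b']

M[L, 'b'] = L → b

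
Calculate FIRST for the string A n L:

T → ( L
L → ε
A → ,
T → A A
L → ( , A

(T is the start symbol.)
FIRST sets of the non-terminals involved (from the grammar, by fixed-point iteration):
  FIRST(A) = { ',' }

To compute FIRST(A n L), process the symbols left to right:
Symbol A is a non-terminal. Add FIRST(A) \ {ε} = { ',' }
A is not nullable (ε ∉ FIRST(A)), so stop here.
FIRST(A n L) = { ',' }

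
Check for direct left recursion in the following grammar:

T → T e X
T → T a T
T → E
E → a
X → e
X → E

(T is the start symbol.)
T → T e X: LEFT RECURSIVE (starts with T)
T → T a T: LEFT RECURSIVE (starts with T)
T → E: starts with E
E → a: starts with a
X → e: starts with e
X → E: starts with E

The grammar has direct left recursion on: T.

Answer: Yes, T is left-recursive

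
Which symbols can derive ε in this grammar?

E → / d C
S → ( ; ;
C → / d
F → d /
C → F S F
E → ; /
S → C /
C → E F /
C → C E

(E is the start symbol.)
None

A non-terminal is nullable if it can derive ε (the empty string): either it has an ε-production, or it has a production whose right-hand side consists entirely of nullable non-terminals.

There are no ε-productions, so no non-terminal can derive ε.
No non-terminals are nullable.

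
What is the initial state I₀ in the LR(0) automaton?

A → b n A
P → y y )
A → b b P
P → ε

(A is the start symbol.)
First, augment the grammar with A' → A
I₀ = CLOSURE({ [A' → . A] }):
  [A' → . A] has the dot before A: add [A → . b n A], [A → . b b P]
No further items can be added.

I₀ = { [A → . b b P], [A → . b n A], [A' → . A] }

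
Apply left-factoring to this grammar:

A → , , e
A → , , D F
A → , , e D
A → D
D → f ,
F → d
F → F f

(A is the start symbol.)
Left-factoring transforms A → αβ₁ | αβ₂ into A → αA' and A' → β₁ | β₂
(α is the longest common prefix among the alternatives). Repeat until
no nonterminal has two alternatives with a common prefix.

Round 1: A has alternatives sharing prefix ', ,'. Introduce A': A → , , A'
  Add: A' → e
  Add: A' → D F
  Add: A' → e D

Round 2: A' has alternatives sharing prefix 'e'. Introduce A'': A' → e A''
  Add: A'' → ε
  Add: A'' → D

No remaining common prefixes — done.

Resulting grammar:
A → , , A'
A' → e A''
A'' → ε
A'' → D
A' → D F
A → D
D → f ,
F → d
F → F f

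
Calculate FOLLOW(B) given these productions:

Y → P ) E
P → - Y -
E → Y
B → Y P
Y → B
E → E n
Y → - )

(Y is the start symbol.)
{ $, '-', 'n' }

To compute FOLLOW(B), find every occurrence of B on a right-hand side N → α B β: add FIRST(β) \ {ε}, and if β is empty or nullable also add FOLLOW(N). Iterate to a fixed point.

In Y → B: B is at the end, add FOLLOW(Y)

The FOLLOW sets referred to above (computed the same way, to a fixed point):
  FOLLOW(Y) = { $, '-', 'n' }

Taking the union: FOLLOW(B) = { $, '-', 'n' }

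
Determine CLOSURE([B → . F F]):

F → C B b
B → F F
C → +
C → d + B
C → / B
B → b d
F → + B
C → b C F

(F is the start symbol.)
{ [B → . F F], [C → . +], [C → . / B], [C → . b C F], [C → . d + B], [F → . + B], [F → . C B b] }

To compute CLOSURE, for each item [A → α.Bβ] where B is a non-terminal, add [B → .γ] for all productions B → γ; repeat for the newly added items until nothing changes.

Start with: [B → . F F]
  [B → . F F] has the dot before F: add [F → . C B b], [F → . + B]
  [F → . C B b] has the dot before C: add [C → . +], [C → . d + B], [C → . / B], [C → . b C F]
No further items can be added.

CLOSURE = { [B → . F F], [C → . +], [C → . / B], [C → . b C F], [C → . d + B], [F → . + B], [F → . C B b] }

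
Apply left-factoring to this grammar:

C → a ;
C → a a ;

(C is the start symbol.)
C → a C'
C' → ;
C' → a ;

Left-factoring transforms A → αβ₁ | αβ₂ into A → αA' and A' → β₁ | β₂
(α is the longest common prefix among the alternatives). Repeat until
no nonterminal has two alternatives with a common prefix.

Round 1: C has alternatives sharing prefix 'a'. Introduce C': C → a C'
  Add: C' → ;
  Add: C' → a ;

No remaining common prefixes — done.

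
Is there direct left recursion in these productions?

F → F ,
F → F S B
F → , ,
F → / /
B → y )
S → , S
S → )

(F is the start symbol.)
Yes, F is left-recursive

F → F ,: LEFT RECURSIVE (starts with F)
F → F S B: LEFT RECURSIVE (starts with F)
F → , ,: starts with ','
F → / /: starts with '/'
B → y ): starts with y
S → , S: starts with ','
S → ): starts with ')'

The grammar has direct left recursion on: F.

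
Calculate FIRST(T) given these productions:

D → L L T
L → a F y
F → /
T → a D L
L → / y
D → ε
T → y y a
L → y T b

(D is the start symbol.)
{ 'a', 'y' }

From T → a D L:
  - a is a terminal: add 'a' and stop
From T → y y a:
  - y is a terminal: add 'y' and stop

Collecting: FIRST(T) = { 'a', 'y' }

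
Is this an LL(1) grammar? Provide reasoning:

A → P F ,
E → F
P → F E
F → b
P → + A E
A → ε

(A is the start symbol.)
Relevant sets:
  FIRST(P) = { '+', 'b' }
  FIRST(F) = { 'b' }
  FOLLOW(A) = { $, 'b' }

For A:
  PREDICT(A → P F ',') = { '+', 'b' }
  PREDICT(A → ε) = { $, 'b' }
For P:
  PREDICT(P → F E) = { 'b' }
  PREDICT(P → '+' A E) = { '+' }
E, F have a single production, so nothing to check there.

Conflict found: Predict set conflict for A: { 'b' }
The grammar is NOT LL(1).

Answer: No. Predict set conflict for A: { 'b' }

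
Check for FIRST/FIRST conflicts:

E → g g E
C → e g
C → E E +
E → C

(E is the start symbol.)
A FIRST/FIRST conflict occurs when two productions N → α and N → β for the same non-terminal have FIRST(α) ∩ FIRST(β) ≠ ∅ (with ε ∈ FIRST of a nullable right-hand side, so two nullable alternatives also conflict).

FIRST sets of the non-terminals at (or reachable through a nullable prefix from) the front of some alternative:
  FIRST(C) = { 'e', 'g' }
  FIRST(E) = { 'e', 'g' }

Productions for E:
  E → g g E: FIRST = { 'g' }
  E → C: FIRST = { 'e', 'g' }
Productions for C:
  C → e g: FIRST = { 'e' }
  C → E E +: FIRST = { 'e', 'g' }

Conflict for E: E → g g E and E → C
  Overlap: { 'g' }
Conflict for C: C → e g and C → E E +
  Overlap: { 'e' }

Answer: Yes. E → g g E / E → C on { 'g' }; C → e g / C → E E '+' on { 'e' }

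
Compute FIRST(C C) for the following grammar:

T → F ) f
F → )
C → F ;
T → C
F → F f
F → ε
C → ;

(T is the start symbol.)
FIRST sets of the non-terminals involved (from the grammar, by fixed-point iteration):
  FIRST(C) = { ')', ';', 'f' }

To compute FIRST(C C), process the symbols left to right:
Symbol C is a non-terminal. Add FIRST(C) \ {ε} = { ')', ';', 'f' }
C is not nullable (ε ∉ FIRST(C)), so stop here.
FIRST(C C) = { ')', ';', 'f' }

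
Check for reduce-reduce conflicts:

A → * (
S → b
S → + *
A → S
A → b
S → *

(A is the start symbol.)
A reduce-reduce conflict occurs when an LR(0) state has two complete items [A → α .] and [B → β .] — both call for a reduction, and with no lookahead the parser cannot choose between them.

Augment with A' → A and build the canonical LR(0) collection (I0 = CLOSURE({[A' → . A]}), then GOTO on every symbol after a dot until no new states appear). It has 8 states:
  I0: { [A → . * (], [A → . S], [A → . b], [A' → . A], [S → . *], [S → . + *], [S → . b] }  — shift
  I1: { [A → * . (], [S → * .] }  — shift, reduce
  I2: { [S → + . *] }  — shift
  I3: { [A' → A .] }  — accept
  I4: { [A → S .] }  — reduce
  I5: { [A → b .], [S → b .] }  — 2 reduces
  I6: { [S → + * .] }  — reduce
  I7: { [A → * ( .] }  — reduce

I5 contains complete items [A → b .], [S → b .] — reduce-reduce conflict.

Answer: Yes — I5: [A → b .] vs [S → b .]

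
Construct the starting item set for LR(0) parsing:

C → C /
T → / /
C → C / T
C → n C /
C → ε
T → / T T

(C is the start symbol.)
First, augment the grammar with C' → C
I₀ = CLOSURE({ [C' → . C] }):
  [C' → . C] has the dot before C: add [C → . C /], [C → . C / T], [C → . n C /], [C → .]
No further items can be added.

I₀ = { [C → . C / T], [C → . C /], [C → . n C /], [C → .], [C' → . C] }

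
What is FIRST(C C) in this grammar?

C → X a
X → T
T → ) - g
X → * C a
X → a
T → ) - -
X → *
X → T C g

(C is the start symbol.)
{ ')', '*', 'a' }

FIRST sets of the non-terminals involved (from the grammar, by fixed-point iteration):
  FIRST(C) = { ')', '*', 'a' }

To compute FIRST(C C), process the symbols left to right:
Symbol C is a non-terminal. Add FIRST(C) \ {ε} = { ')', '*', 'a' }
C is not nullable (ε ∉ FIRST(C)), so stop here.
FIRST(C C) = { ')', '*', 'a' }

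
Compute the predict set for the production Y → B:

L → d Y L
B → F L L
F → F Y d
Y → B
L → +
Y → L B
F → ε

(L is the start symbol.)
PREDICT(Y → B) = (FIRST(RHS) \ {ε}) ∪ (FOLLOW(Y) if ε ∈ FIRST(RHS), i.e. RHS ⇒* ε)
FIRST(B) = { '+', 'd' }
FIRST(B) = { '+', 'd' }
ε ∉ FIRST(B), so FOLLOW(Y) is not added.
PREDICT(Y → B) = { '+', 'd' }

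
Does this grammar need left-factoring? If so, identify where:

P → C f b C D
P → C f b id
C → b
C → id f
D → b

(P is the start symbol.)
Left-factoring is needed when two productions for the same non-terminal
share a common prefix on the right-hand side.

Productions for P:
  P → C f b C D
  P → C f b id
Productions for C:
  C → b
  C → id f

Found common prefix 'C f b' in productions for P

Answer: Yes, P has productions with common prefix 'C f b'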